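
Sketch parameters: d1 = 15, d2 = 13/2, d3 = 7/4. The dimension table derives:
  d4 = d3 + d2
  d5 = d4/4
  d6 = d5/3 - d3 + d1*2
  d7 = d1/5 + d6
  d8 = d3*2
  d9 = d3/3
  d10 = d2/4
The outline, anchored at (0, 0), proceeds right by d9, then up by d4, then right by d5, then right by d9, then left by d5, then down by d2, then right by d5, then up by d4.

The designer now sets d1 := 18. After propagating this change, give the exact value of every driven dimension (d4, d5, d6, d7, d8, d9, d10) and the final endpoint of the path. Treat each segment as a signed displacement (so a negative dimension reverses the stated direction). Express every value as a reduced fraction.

d4 = 33/4
d5 = 33/16
d6 = 559/16
d7 = 3083/80
d8 = 7/2
d9 = 7/12
d10 = 13/8
endpoint = (155/48, 10)

Apply edit: d1 := 18
  d4 = d3 + d2 = 33/4
  d5 = d4/4 = 33/16
  d6 = d5/3 - d3 + d1*2 = 559/16
  d7 = d1/5 + d6 = 3083/80
  d8 = d3*2 = 7/2
  d9 = d3/3 = 7/12
  d10 = d2/4 = 13/8
Walk from origin (0, 0):
  seg 1: right by d9 = 7/12 → (7/12, 0)
  seg 2: up by d4 = 33/4 → (7/12, 33/4)
  seg 3: right by d5 = 33/16 → (127/48, 33/4)
  seg 4: right by d9 = 7/12 → (155/48, 33/4)
  seg 5: left by d5 = 33/16 → (7/6, 33/4)
  seg 6: down by d2 = 13/2 → (7/6, 7/4)
  seg 7: right by d5 = 33/16 → (155/48, 7/4)
  seg 8: up by d4 = 33/4 → (155/48, 10)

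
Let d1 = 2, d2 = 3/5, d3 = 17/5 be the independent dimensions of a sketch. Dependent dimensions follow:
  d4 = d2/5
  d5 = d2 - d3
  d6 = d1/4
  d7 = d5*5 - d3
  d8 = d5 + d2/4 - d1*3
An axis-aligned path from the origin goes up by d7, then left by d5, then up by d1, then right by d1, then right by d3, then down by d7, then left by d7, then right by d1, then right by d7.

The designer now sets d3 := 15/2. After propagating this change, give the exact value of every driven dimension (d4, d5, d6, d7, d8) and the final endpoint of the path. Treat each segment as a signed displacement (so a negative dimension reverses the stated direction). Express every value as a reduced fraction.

Apply edit: d3 := 15/2
  d4 = d2/5 = 3/25
  d5 = d2 - d3 = -69/10
  d6 = d1/4 = 1/2
  d7 = d5*5 - d3 = -42
  d8 = d5 + d2/4 - d1*3 = -51/4
Walk from origin (0, 0):
  seg 1: up by d7 = -42 → (0, -42)
  seg 2: left by d5 = -69/10 → (69/10, -42)
  seg 3: up by d1 = 2 → (69/10, -40)
  seg 4: right by d1 = 2 → (89/10, -40)
  seg 5: right by d3 = 15/2 → (82/5, -40)
  seg 6: down by d7 = -42 → (82/5, 2)
  seg 7: left by d7 = -42 → (292/5, 2)
  seg 8: right by d1 = 2 → (302/5, 2)
  seg 9: right by d7 = -42 → (92/5, 2)

d4 = 3/25
d5 = -69/10
d6 = 1/2
d7 = -42
d8 = -51/4
endpoint = (92/5, 2)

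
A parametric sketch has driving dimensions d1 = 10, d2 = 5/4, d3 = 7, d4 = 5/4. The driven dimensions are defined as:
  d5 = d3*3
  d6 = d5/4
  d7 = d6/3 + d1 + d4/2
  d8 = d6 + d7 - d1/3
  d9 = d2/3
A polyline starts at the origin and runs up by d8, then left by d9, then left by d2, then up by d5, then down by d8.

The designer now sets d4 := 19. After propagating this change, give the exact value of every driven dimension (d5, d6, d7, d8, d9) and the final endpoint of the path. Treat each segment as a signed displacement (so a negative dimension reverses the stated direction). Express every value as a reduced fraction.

d5 = 21
d6 = 21/4
d7 = 85/4
d8 = 139/6
d9 = 5/12
endpoint = (-5/3, 21)

Apply edit: d4 := 19
  d5 = d3*3 = 21
  d6 = d5/4 = 21/4
  d7 = d6/3 + d1 + d4/2 = 85/4
  d8 = d6 + d7 - d1/3 = 139/6
  d9 = d2/3 = 5/12
Walk from origin (0, 0):
  seg 1: up by d8 = 139/6 → (0, 139/6)
  seg 2: left by d9 = 5/12 → (-5/12, 139/6)
  seg 3: left by d2 = 5/4 → (-5/3, 139/6)
  seg 4: up by d5 = 21 → (-5/3, 265/6)
  seg 5: down by d8 = 139/6 → (-5/3, 21)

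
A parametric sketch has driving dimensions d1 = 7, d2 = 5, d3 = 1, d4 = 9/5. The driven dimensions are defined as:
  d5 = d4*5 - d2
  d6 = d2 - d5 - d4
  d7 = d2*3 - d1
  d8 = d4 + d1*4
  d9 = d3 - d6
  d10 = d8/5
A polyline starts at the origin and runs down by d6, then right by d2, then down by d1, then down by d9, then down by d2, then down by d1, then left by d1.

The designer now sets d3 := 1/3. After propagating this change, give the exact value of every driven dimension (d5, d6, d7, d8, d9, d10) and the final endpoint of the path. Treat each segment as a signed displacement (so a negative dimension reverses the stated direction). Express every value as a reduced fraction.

d5 = 4
d6 = -4/5
d7 = 8
d8 = 149/5
d9 = 17/15
d10 = 149/25
endpoint = (-2, -58/3)

Apply edit: d3 := 1/3
  d5 = d4*5 - d2 = 4
  d6 = d2 - d5 - d4 = -4/5
  d7 = d2*3 - d1 = 8
  d8 = d4 + d1*4 = 149/5
  d9 = d3 - d6 = 17/15
  d10 = d8/5 = 149/25
Walk from origin (0, 0):
  seg 1: down by d6 = -4/5 → (0, 4/5)
  seg 2: right by d2 = 5 → (5, 4/5)
  seg 3: down by d1 = 7 → (5, -31/5)
  seg 4: down by d9 = 17/15 → (5, -22/3)
  seg 5: down by d2 = 5 → (5, -37/3)
  seg 6: down by d1 = 7 → (5, -58/3)
  seg 7: left by d1 = 7 → (-2, -58/3)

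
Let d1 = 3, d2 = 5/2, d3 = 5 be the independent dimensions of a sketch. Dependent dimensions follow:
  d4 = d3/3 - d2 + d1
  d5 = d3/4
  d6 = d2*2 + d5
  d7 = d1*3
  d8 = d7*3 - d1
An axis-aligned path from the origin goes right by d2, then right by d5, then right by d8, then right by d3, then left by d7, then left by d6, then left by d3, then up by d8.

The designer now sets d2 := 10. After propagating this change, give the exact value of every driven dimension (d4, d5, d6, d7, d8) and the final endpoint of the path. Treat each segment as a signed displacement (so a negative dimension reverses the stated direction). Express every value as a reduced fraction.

d4 = -16/3
d5 = 5/4
d6 = 85/4
d7 = 9
d8 = 24
endpoint = (5, 24)

Apply edit: d2 := 10
  d4 = d3/3 - d2 + d1 = -16/3
  d5 = d3/4 = 5/4
  d6 = d2*2 + d5 = 85/4
  d7 = d1*3 = 9
  d8 = d7*3 - d1 = 24
Walk from origin (0, 0):
  seg 1: right by d2 = 10 → (10, 0)
  seg 2: right by d5 = 5/4 → (45/4, 0)
  seg 3: right by d8 = 24 → (141/4, 0)
  seg 4: right by d3 = 5 → (161/4, 0)
  seg 5: left by d7 = 9 → (125/4, 0)
  seg 6: left by d6 = 85/4 → (10, 0)
  seg 7: left by d3 = 5 → (5, 0)
  seg 8: up by d8 = 24 → (5, 24)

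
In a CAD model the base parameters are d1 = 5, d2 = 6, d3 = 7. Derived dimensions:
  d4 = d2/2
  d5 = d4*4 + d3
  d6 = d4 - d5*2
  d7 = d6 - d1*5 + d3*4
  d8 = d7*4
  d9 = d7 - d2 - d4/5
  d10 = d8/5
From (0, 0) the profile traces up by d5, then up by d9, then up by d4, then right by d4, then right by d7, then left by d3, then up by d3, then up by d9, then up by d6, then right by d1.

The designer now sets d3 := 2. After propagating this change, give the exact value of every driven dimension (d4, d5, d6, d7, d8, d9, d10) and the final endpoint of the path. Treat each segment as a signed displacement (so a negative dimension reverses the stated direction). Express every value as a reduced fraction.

Apply edit: d3 := 2
  d4 = d2/2 = 3
  d5 = d4*4 + d3 = 14
  d6 = d4 - d5*2 = -25
  d7 = d6 - d1*5 + d3*4 = -42
  d8 = d7*4 = -168
  d9 = d7 - d2 - d4/5 = -243/5
  d10 = d8/5 = -168/5
Walk from origin (0, 0):
  seg 1: up by d5 = 14 → (0, 14)
  seg 2: up by d9 = -243/5 → (0, -173/5)
  seg 3: up by d4 = 3 → (0, -158/5)
  seg 4: right by d4 = 3 → (3, -158/5)
  seg 5: right by d7 = -42 → (-39, -158/5)
  seg 6: left by d3 = 2 → (-41, -158/5)
  seg 7: up by d3 = 2 → (-41, -148/5)
  seg 8: up by d9 = -243/5 → (-41, -391/5)
  seg 9: up by d6 = -25 → (-41, -516/5)
  seg 10: right by d1 = 5 → (-36, -516/5)

d4 = 3
d5 = 14
d6 = -25
d7 = -42
d8 = -168
d9 = -243/5
d10 = -168/5
endpoint = (-36, -516/5)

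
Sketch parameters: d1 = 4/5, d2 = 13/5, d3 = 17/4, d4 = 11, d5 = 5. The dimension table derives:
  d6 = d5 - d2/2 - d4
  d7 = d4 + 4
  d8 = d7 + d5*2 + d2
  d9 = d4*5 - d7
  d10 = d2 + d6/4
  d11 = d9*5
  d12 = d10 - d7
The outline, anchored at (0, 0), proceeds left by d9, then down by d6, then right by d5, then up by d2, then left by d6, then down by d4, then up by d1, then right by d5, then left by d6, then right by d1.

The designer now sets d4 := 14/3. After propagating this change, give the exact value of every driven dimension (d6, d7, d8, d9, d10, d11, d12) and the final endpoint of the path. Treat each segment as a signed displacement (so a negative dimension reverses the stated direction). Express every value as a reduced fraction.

d6 = -29/30
d7 = 26/3
d8 = 319/15
d9 = 44/3
d10 = 283/120
d11 = 220/3
d12 = -757/120
endpoint = (-29/15, -3/10)

Apply edit: d4 := 14/3
  d6 = d5 - d2/2 - d4 = -29/30
  d7 = d4 + 4 = 26/3
  d8 = d7 + d5*2 + d2 = 319/15
  d9 = d4*5 - d7 = 44/3
  d10 = d2 + d6/4 = 283/120
  d11 = d9*5 = 220/3
  d12 = d10 - d7 = -757/120
Walk from origin (0, 0):
  seg 1: left by d9 = 44/3 → (-44/3, 0)
  seg 2: down by d6 = -29/30 → (-44/3, 29/30)
  seg 3: right by d5 = 5 → (-29/3, 29/30)
  seg 4: up by d2 = 13/5 → (-29/3, 107/30)
  seg 5: left by d6 = -29/30 → (-87/10, 107/30)
  seg 6: down by d4 = 14/3 → (-87/10, -11/10)
  seg 7: up by d1 = 4/5 → (-87/10, -3/10)
  seg 8: right by d5 = 5 → (-37/10, -3/10)
  seg 9: left by d6 = -29/30 → (-41/15, -3/10)
  seg 10: right by d1 = 4/5 → (-29/15, -3/10)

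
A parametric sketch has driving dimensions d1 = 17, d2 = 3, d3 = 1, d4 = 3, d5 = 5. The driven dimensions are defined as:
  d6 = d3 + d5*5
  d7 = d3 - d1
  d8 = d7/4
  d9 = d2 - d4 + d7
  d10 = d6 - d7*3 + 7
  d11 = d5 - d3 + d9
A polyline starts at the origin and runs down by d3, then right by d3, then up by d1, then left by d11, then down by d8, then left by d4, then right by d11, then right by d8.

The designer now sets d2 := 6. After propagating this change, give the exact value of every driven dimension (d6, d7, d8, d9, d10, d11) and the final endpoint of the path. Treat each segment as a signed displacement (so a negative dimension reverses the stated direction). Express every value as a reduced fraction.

d6 = 26
d7 = -16
d8 = -4
d9 = -13
d10 = 81
d11 = -9
endpoint = (-6, 20)

Apply edit: d2 := 6
  d6 = d3 + d5*5 = 26
  d7 = d3 - d1 = -16
  d8 = d7/4 = -4
  d9 = d2 - d4 + d7 = -13
  d10 = d6 - d7*3 + 7 = 81
  d11 = d5 - d3 + d9 = -9
Walk from origin (0, 0):
  seg 1: down by d3 = 1 → (0, -1)
  seg 2: right by d3 = 1 → (1, -1)
  seg 3: up by d1 = 17 → (1, 16)
  seg 4: left by d11 = -9 → (10, 16)
  seg 5: down by d8 = -4 → (10, 20)
  seg 6: left by d4 = 3 → (7, 20)
  seg 7: right by d11 = -9 → (-2, 20)
  seg 8: right by d8 = -4 → (-6, 20)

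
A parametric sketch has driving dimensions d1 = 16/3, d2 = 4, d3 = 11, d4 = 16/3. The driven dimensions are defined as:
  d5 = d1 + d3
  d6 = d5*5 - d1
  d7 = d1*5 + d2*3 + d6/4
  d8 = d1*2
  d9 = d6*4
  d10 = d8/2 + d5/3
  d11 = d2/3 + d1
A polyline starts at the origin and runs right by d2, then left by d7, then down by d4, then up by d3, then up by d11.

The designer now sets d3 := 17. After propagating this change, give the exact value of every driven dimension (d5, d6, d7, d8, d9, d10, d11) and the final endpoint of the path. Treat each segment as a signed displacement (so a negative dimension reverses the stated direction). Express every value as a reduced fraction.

d5 = 67/3
d6 = 319/3
d7 = 261/4
d8 = 32/3
d9 = 1276/3
d10 = 115/9
d11 = 20/3
endpoint = (-245/4, 55/3)

Apply edit: d3 := 17
  d5 = d1 + d3 = 67/3
  d6 = d5*5 - d1 = 319/3
  d7 = d1*5 + d2*3 + d6/4 = 261/4
  d8 = d1*2 = 32/3
  d9 = d6*4 = 1276/3
  d10 = d8/2 + d5/3 = 115/9
  d11 = d2/3 + d1 = 20/3
Walk from origin (0, 0):
  seg 1: right by d2 = 4 → (4, 0)
  seg 2: left by d7 = 261/4 → (-245/4, 0)
  seg 3: down by d4 = 16/3 → (-245/4, -16/3)
  seg 4: up by d3 = 17 → (-245/4, 35/3)
  seg 5: up by d11 = 20/3 → (-245/4, 55/3)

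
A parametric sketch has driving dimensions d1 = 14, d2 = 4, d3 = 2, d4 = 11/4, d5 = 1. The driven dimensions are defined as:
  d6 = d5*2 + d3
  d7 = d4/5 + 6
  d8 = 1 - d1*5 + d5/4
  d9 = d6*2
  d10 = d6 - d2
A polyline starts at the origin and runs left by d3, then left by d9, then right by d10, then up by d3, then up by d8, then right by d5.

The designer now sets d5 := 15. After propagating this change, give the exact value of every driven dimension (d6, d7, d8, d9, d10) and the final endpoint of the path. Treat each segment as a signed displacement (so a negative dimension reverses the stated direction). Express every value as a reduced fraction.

d6 = 32
d7 = 131/20
d8 = -261/4
d9 = 64
d10 = 28
endpoint = (-23, -253/4)

Apply edit: d5 := 15
  d6 = d5*2 + d3 = 32
  d7 = d4/5 + 6 = 131/20
  d8 = 1 - d1*5 + d5/4 = -261/4
  d9 = d6*2 = 64
  d10 = d6 - d2 = 28
Walk from origin (0, 0):
  seg 1: left by d3 = 2 → (-2, 0)
  seg 2: left by d9 = 64 → (-66, 0)
  seg 3: right by d10 = 28 → (-38, 0)
  seg 4: up by d3 = 2 → (-38, 2)
  seg 5: up by d8 = -261/4 → (-38, -253/4)
  seg 6: right by d5 = 15 → (-23, -253/4)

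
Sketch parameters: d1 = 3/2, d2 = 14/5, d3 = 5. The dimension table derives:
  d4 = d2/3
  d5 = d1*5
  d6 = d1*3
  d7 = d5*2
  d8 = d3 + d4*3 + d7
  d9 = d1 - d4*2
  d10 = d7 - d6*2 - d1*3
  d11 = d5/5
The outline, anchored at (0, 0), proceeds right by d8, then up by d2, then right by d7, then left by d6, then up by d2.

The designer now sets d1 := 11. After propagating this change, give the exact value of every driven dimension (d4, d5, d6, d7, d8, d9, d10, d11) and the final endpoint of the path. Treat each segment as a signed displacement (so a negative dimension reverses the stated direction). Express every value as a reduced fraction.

Apply edit: d1 := 11
  d4 = d2/3 = 14/15
  d5 = d1*5 = 55
  d6 = d1*3 = 33
  d7 = d5*2 = 110
  d8 = d3 + d4*3 + d7 = 589/5
  d9 = d1 - d4*2 = 137/15
  d10 = d7 - d6*2 - d1*3 = 11
  d11 = d5/5 = 11
Walk from origin (0, 0):
  seg 1: right by d8 = 589/5 → (589/5, 0)
  seg 2: up by d2 = 14/5 → (589/5, 14/5)
  seg 3: right by d7 = 110 → (1139/5, 14/5)
  seg 4: left by d6 = 33 → (974/5, 14/5)
  seg 5: up by d2 = 14/5 → (974/5, 28/5)

d4 = 14/15
d5 = 55
d6 = 33
d7 = 110
d8 = 589/5
d9 = 137/15
d10 = 11
d11 = 11
endpoint = (974/5, 28/5)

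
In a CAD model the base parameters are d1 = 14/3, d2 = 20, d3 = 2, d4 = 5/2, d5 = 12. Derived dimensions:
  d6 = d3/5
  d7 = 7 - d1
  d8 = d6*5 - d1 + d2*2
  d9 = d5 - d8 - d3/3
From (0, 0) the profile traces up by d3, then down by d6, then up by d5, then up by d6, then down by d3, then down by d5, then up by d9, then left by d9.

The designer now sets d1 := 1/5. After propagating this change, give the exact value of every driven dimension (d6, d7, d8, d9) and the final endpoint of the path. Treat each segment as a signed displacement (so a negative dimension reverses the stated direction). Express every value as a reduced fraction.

d6 = 2/5
d7 = 34/5
d8 = 209/5
d9 = -457/15
endpoint = (457/15, -457/15)

Apply edit: d1 := 1/5
  d6 = d3/5 = 2/5
  d7 = 7 - d1 = 34/5
  d8 = d6*5 - d1 + d2*2 = 209/5
  d9 = d5 - d8 - d3/3 = -457/15
Walk from origin (0, 0):
  seg 1: up by d3 = 2 → (0, 2)
  seg 2: down by d6 = 2/5 → (0, 8/5)
  seg 3: up by d5 = 12 → (0, 68/5)
  seg 4: up by d6 = 2/5 → (0, 14)
  seg 5: down by d3 = 2 → (0, 12)
  seg 6: down by d5 = 12 → (0, 0)
  seg 7: up by d9 = -457/15 → (0, -457/15)
  seg 8: left by d9 = -457/15 → (457/15, -457/15)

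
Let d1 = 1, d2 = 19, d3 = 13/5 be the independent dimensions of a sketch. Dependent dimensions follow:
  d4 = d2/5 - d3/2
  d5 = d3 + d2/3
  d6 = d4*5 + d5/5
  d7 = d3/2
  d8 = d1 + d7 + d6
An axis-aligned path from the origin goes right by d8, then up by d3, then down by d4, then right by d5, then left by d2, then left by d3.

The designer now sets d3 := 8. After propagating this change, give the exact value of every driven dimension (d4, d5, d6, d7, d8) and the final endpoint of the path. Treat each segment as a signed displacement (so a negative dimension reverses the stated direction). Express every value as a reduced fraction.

Apply edit: d3 := 8
  d4 = d2/5 - d3/2 = -1/5
  d5 = d3 + d2/3 = 43/3
  d6 = d4*5 + d5/5 = 28/15
  d7 = d3/2 = 4
  d8 = d1 + d7 + d6 = 103/15
Walk from origin (0, 0):
  seg 1: right by d8 = 103/15 → (103/15, 0)
  seg 2: up by d3 = 8 → (103/15, 8)
  seg 3: down by d4 = -1/5 → (103/15, 41/5)
  seg 4: right by d5 = 43/3 → (106/5, 41/5)
  seg 5: left by d2 = 19 → (11/5, 41/5)
  seg 6: left by d3 = 8 → (-29/5, 41/5)

d4 = -1/5
d5 = 43/3
d6 = 28/15
d7 = 4
d8 = 103/15
endpoint = (-29/5, 41/5)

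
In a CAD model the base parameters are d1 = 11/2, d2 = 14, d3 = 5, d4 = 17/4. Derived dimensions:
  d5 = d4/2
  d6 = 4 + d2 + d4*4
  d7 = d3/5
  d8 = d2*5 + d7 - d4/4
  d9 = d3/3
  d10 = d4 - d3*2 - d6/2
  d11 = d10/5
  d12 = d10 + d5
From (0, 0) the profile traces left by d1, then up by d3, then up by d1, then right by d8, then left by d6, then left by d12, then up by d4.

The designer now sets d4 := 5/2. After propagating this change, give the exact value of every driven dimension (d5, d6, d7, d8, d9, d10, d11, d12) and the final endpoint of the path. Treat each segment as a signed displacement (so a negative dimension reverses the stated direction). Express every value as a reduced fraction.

d5 = 5/4
d6 = 28
d7 = 1
d8 = 563/8
d9 = 5/3
d10 = -43/2
d11 = -43/10
d12 = -81/4
endpoint = (457/8, 13)

Apply edit: d4 := 5/2
  d5 = d4/2 = 5/4
  d6 = 4 + d2 + d4*4 = 28
  d7 = d3/5 = 1
  d8 = d2*5 + d7 - d4/4 = 563/8
  d9 = d3/3 = 5/3
  d10 = d4 - d3*2 - d6/2 = -43/2
  d11 = d10/5 = -43/10
  d12 = d10 + d5 = -81/4
Walk from origin (0, 0):
  seg 1: left by d1 = 11/2 → (-11/2, 0)
  seg 2: up by d3 = 5 → (-11/2, 5)
  seg 3: up by d1 = 11/2 → (-11/2, 21/2)
  seg 4: right by d8 = 563/8 → (519/8, 21/2)
  seg 5: left by d6 = 28 → (295/8, 21/2)
  seg 6: left by d12 = -81/4 → (457/8, 21/2)
  seg 7: up by d4 = 5/2 → (457/8, 13)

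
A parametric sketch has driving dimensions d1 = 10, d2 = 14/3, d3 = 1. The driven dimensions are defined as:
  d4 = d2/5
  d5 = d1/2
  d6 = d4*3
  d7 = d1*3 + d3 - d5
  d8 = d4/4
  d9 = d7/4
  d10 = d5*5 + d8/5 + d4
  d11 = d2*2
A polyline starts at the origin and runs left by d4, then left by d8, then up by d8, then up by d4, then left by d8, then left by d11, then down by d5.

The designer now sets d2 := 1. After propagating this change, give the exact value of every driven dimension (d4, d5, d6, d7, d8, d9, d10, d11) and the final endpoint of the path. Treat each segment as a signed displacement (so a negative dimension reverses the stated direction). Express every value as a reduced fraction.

Apply edit: d2 := 1
  d4 = d2/5 = 1/5
  d5 = d1/2 = 5
  d6 = d4*3 = 3/5
  d7 = d1*3 + d3 - d5 = 26
  d8 = d4/4 = 1/20
  d9 = d7/4 = 13/2
  d10 = d5*5 + d8/5 + d4 = 2521/100
  d11 = d2*2 = 2
Walk from origin (0, 0):
  seg 1: left by d4 = 1/5 → (-1/5, 0)
  seg 2: left by d8 = 1/20 → (-1/4, 0)
  seg 3: up by d8 = 1/20 → (-1/4, 1/20)
  seg 4: up by d4 = 1/5 → (-1/4, 1/4)
  seg 5: left by d8 = 1/20 → (-3/10, 1/4)
  seg 6: left by d11 = 2 → (-23/10, 1/4)
  seg 7: down by d5 = 5 → (-23/10, -19/4)

d4 = 1/5
d5 = 5
d6 = 3/5
d7 = 26
d8 = 1/20
d9 = 13/2
d10 = 2521/100
d11 = 2
endpoint = (-23/10, -19/4)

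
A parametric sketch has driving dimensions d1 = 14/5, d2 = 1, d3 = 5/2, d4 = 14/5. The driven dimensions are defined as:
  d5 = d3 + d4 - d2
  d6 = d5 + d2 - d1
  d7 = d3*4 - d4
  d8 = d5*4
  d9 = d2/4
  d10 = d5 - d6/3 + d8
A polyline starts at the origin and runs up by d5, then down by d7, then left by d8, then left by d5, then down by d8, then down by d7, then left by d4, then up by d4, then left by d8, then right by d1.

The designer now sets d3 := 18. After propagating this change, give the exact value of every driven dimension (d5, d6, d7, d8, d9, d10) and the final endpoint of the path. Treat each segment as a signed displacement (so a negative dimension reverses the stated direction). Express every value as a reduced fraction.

d5 = 99/5
d6 = 18
d7 = 346/5
d8 = 396/5
d9 = 1/4
d10 = 93
endpoint = (-891/5, -195)

Apply edit: d3 := 18
  d5 = d3 + d4 - d2 = 99/5
  d6 = d5 + d2 - d1 = 18
  d7 = d3*4 - d4 = 346/5
  d8 = d5*4 = 396/5
  d9 = d2/4 = 1/4
  d10 = d5 - d6/3 + d8 = 93
Walk from origin (0, 0):
  seg 1: up by d5 = 99/5 → (0, 99/5)
  seg 2: down by d7 = 346/5 → (0, -247/5)
  seg 3: left by d8 = 396/5 → (-396/5, -247/5)
  seg 4: left by d5 = 99/5 → (-99, -247/5)
  seg 5: down by d8 = 396/5 → (-99, -643/5)
  seg 6: down by d7 = 346/5 → (-99, -989/5)
  seg 7: left by d4 = 14/5 → (-509/5, -989/5)
  seg 8: up by d4 = 14/5 → (-509/5, -195)
  seg 9: left by d8 = 396/5 → (-181, -195)
  seg 10: right by d1 = 14/5 → (-891/5, -195)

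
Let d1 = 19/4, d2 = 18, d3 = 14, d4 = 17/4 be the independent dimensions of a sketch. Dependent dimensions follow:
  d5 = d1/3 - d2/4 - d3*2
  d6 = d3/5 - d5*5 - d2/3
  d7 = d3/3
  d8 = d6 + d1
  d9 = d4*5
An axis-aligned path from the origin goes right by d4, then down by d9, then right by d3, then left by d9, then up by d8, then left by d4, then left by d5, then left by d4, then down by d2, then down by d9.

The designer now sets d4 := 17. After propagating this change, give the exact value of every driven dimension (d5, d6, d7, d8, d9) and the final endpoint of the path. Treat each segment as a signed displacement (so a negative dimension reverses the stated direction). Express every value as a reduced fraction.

Apply edit: d4 := 17
  d5 = d1/3 - d2/4 - d3*2 = -371/12
  d6 = d3/5 - d5*5 - d2/3 = 9083/60
  d7 = d3/3 = 14/3
  d8 = d6 + d1 = 2342/15
  d9 = d4*5 = 85
Walk from origin (0, 0):
  seg 1: right by d4 = 17 → (17, 0)
  seg 2: down by d9 = 85 → (17, -85)
  seg 3: right by d3 = 14 → (31, -85)
  seg 4: left by d9 = 85 → (-54, -85)
  seg 5: up by d8 = 2342/15 → (-54, 1067/15)
  seg 6: left by d4 = 17 → (-71, 1067/15)
  seg 7: left by d5 = -371/12 → (-481/12, 1067/15)
  seg 8: left by d4 = 17 → (-685/12, 1067/15)
  seg 9: down by d2 = 18 → (-685/12, 797/15)
  seg 10: down by d9 = 85 → (-685/12, -478/15)

d5 = -371/12
d6 = 9083/60
d7 = 14/3
d8 = 2342/15
d9 = 85
endpoint = (-685/12, -478/15)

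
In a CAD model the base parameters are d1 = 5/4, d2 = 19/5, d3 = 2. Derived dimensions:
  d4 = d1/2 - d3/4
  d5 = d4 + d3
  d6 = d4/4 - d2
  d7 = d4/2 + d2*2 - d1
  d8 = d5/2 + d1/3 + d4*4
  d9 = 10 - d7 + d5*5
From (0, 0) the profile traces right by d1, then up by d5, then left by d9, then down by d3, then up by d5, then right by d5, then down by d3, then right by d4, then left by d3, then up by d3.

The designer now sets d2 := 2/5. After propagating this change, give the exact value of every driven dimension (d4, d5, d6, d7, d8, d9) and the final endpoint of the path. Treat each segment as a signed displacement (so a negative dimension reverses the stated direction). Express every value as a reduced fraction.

Apply edit: d2 := 2/5
  d4 = d1/2 - d3/4 = 1/8
  d5 = d4 + d3 = 17/8
  d6 = d4/4 - d2 = -59/160
  d7 = d4/2 + d2*2 - d1 = -31/80
  d8 = d5/2 + d1/3 + d4*4 = 95/48
  d9 = 10 - d7 + d5*5 = 1681/80
Walk from origin (0, 0):
  seg 1: right by d1 = 5/4 → (5/4, 0)
  seg 2: up by d5 = 17/8 → (5/4, 17/8)
  seg 3: left by d9 = 1681/80 → (-1581/80, 17/8)
  seg 4: down by d3 = 2 → (-1581/80, 1/8)
  seg 5: up by d5 = 17/8 → (-1581/80, 9/4)
  seg 6: right by d5 = 17/8 → (-1411/80, 9/4)
  seg 7: down by d3 = 2 → (-1411/80, 1/4)
  seg 8: right by d4 = 1/8 → (-1401/80, 1/4)
  seg 9: left by d3 = 2 → (-1561/80, 1/4)
  seg 10: up by d3 = 2 → (-1561/80, 9/4)

d4 = 1/8
d5 = 17/8
d6 = -59/160
d7 = -31/80
d8 = 95/48
d9 = 1681/80
endpoint = (-1561/80, 9/4)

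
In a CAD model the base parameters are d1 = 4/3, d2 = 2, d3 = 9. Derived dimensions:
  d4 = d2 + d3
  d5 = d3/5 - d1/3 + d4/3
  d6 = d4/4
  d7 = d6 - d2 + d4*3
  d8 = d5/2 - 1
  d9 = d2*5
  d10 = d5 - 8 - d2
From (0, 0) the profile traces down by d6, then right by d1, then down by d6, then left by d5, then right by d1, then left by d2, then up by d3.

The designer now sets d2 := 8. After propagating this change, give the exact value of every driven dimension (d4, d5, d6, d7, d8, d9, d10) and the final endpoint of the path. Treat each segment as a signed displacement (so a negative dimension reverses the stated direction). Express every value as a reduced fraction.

Apply edit: d2 := 8
  d4 = d2 + d3 = 17
  d5 = d3/5 - d1/3 + d4/3 = 316/45
  d6 = d4/4 = 17/4
  d7 = d6 - d2 + d4*3 = 189/4
  d8 = d5/2 - 1 = 113/45
  d9 = d2*5 = 40
  d10 = d5 - 8 - d2 = -404/45
Walk from origin (0, 0):
  seg 1: down by d6 = 17/4 → (0, -17/4)
  seg 2: right by d1 = 4/3 → (4/3, -17/4)
  seg 3: down by d6 = 17/4 → (4/3, -17/2)
  seg 4: left by d5 = 316/45 → (-256/45, -17/2)
  seg 5: right by d1 = 4/3 → (-196/45, -17/2)
  seg 6: left by d2 = 8 → (-556/45, -17/2)
  seg 7: up by d3 = 9 → (-556/45, 1/2)

d4 = 17
d5 = 316/45
d6 = 17/4
d7 = 189/4
d8 = 113/45
d9 = 40
d10 = -404/45
endpoint = (-556/45, 1/2)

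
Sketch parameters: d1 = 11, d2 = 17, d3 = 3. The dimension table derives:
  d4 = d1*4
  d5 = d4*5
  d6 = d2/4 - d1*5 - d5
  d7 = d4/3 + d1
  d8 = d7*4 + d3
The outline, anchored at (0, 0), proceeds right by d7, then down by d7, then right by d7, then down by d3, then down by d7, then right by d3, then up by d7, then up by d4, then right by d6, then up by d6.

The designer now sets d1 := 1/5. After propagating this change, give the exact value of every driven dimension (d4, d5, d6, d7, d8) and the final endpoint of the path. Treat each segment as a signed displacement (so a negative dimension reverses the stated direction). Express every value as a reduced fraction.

Apply edit: d1 := 1/5
  d4 = d1*4 = 4/5
  d5 = d4*5 = 4
  d6 = d2/4 - d1*5 - d5 = -3/4
  d7 = d4/3 + d1 = 7/15
  d8 = d7*4 + d3 = 73/15
Walk from origin (0, 0):
  seg 1: right by d7 = 7/15 → (7/15, 0)
  seg 2: down by d7 = 7/15 → (7/15, -7/15)
  seg 3: right by d7 = 7/15 → (14/15, -7/15)
  seg 4: down by d3 = 3 → (14/15, -52/15)
  seg 5: down by d7 = 7/15 → (14/15, -59/15)
  seg 6: right by d3 = 3 → (59/15, -59/15)
  seg 7: up by d7 = 7/15 → (59/15, -52/15)
  seg 8: up by d4 = 4/5 → (59/15, -8/3)
  seg 9: right by d6 = -3/4 → (191/60, -8/3)
  seg 10: up by d6 = -3/4 → (191/60, -41/12)

d4 = 4/5
d5 = 4
d6 = -3/4
d7 = 7/15
d8 = 73/15
endpoint = (191/60, -41/12)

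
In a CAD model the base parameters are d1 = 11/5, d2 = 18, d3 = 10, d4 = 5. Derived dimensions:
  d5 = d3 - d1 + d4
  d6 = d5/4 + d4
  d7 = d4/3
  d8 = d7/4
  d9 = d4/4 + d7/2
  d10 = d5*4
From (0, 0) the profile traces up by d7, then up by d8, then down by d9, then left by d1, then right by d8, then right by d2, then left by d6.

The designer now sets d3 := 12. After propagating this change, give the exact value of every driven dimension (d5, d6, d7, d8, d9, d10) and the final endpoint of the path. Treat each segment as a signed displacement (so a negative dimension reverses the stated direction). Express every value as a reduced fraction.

d5 = 74/5
d6 = 87/10
d7 = 5/3
d8 = 5/12
d9 = 25/12
d10 = 296/5
endpoint = (451/60, 0)

Apply edit: d3 := 12
  d5 = d3 - d1 + d4 = 74/5
  d6 = d5/4 + d4 = 87/10
  d7 = d4/3 = 5/3
  d8 = d7/4 = 5/12
  d9 = d4/4 + d7/2 = 25/12
  d10 = d5*4 = 296/5
Walk from origin (0, 0):
  seg 1: up by d7 = 5/3 → (0, 5/3)
  seg 2: up by d8 = 5/12 → (0, 25/12)
  seg 3: down by d9 = 25/12 → (0, 0)
  seg 4: left by d1 = 11/5 → (-11/5, 0)
  seg 5: right by d8 = 5/12 → (-107/60, 0)
  seg 6: right by d2 = 18 → (973/60, 0)
  seg 7: left by d6 = 87/10 → (451/60, 0)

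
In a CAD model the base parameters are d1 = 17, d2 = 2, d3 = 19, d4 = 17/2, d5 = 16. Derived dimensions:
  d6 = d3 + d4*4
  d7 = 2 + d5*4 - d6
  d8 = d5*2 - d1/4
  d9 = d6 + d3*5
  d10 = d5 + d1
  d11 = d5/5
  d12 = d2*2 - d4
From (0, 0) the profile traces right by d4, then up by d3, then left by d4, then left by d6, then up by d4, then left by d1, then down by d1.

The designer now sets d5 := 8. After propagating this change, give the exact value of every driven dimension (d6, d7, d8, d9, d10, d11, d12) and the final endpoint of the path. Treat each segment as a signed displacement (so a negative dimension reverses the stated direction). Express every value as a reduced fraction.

Apply edit: d5 := 8
  d6 = d3 + d4*4 = 53
  d7 = 2 + d5*4 - d6 = -19
  d8 = d5*2 - d1/4 = 47/4
  d9 = d6 + d3*5 = 148
  d10 = d5 + d1 = 25
  d11 = d5/5 = 8/5
  d12 = d2*2 - d4 = -9/2
Walk from origin (0, 0):
  seg 1: right by d4 = 17/2 → (17/2, 0)
  seg 2: up by d3 = 19 → (17/2, 19)
  seg 3: left by d4 = 17/2 → (0, 19)
  seg 4: left by d6 = 53 → (-53, 19)
  seg 5: up by d4 = 17/2 → (-53, 55/2)
  seg 6: left by d1 = 17 → (-70, 55/2)
  seg 7: down by d1 = 17 → (-70, 21/2)

d6 = 53
d7 = -19
d8 = 47/4
d9 = 148
d10 = 25
d11 = 8/5
d12 = -9/2
endpoint = (-70, 21/2)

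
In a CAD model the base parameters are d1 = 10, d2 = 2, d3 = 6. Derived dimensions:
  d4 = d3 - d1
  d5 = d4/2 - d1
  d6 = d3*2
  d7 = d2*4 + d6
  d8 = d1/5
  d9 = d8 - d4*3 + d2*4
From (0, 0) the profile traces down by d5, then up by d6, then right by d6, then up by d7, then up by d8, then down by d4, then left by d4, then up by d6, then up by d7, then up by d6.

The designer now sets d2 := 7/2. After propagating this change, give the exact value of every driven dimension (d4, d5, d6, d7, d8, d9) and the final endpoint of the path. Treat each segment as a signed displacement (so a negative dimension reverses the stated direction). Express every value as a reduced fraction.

d4 = -4
d5 = -12
d6 = 12
d7 = 26
d8 = 2
d9 = 28
endpoint = (16, 106)

Apply edit: d2 := 7/2
  d4 = d3 - d1 = -4
  d5 = d4/2 - d1 = -12
  d6 = d3*2 = 12
  d7 = d2*4 + d6 = 26
  d8 = d1/5 = 2
  d9 = d8 - d4*3 + d2*4 = 28
Walk from origin (0, 0):
  seg 1: down by d5 = -12 → (0, 12)
  seg 2: up by d6 = 12 → (0, 24)
  seg 3: right by d6 = 12 → (12, 24)
  seg 4: up by d7 = 26 → (12, 50)
  seg 5: up by d8 = 2 → (12, 52)
  seg 6: down by d4 = -4 → (12, 56)
  seg 7: left by d4 = -4 → (16, 56)
  seg 8: up by d6 = 12 → (16, 68)
  seg 9: up by d7 = 26 → (16, 94)
  seg 10: up by d6 = 12 → (16, 106)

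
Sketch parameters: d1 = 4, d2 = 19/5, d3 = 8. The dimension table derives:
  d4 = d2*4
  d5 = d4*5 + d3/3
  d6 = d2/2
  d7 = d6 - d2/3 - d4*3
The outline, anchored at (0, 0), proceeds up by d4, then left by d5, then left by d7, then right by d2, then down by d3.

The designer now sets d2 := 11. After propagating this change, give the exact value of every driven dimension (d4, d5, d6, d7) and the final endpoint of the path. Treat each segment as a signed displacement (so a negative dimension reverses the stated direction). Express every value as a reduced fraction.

d4 = 44
d5 = 668/3
d6 = 11/2
d7 = -781/6
endpoint = (-163/2, 36)

Apply edit: d2 := 11
  d4 = d2*4 = 44
  d5 = d4*5 + d3/3 = 668/3
  d6 = d2/2 = 11/2
  d7 = d6 - d2/3 - d4*3 = -781/6
Walk from origin (0, 0):
  seg 1: up by d4 = 44 → (0, 44)
  seg 2: left by d5 = 668/3 → (-668/3, 44)
  seg 3: left by d7 = -781/6 → (-185/2, 44)
  seg 4: right by d2 = 11 → (-163/2, 44)
  seg 5: down by d3 = 8 → (-163/2, 36)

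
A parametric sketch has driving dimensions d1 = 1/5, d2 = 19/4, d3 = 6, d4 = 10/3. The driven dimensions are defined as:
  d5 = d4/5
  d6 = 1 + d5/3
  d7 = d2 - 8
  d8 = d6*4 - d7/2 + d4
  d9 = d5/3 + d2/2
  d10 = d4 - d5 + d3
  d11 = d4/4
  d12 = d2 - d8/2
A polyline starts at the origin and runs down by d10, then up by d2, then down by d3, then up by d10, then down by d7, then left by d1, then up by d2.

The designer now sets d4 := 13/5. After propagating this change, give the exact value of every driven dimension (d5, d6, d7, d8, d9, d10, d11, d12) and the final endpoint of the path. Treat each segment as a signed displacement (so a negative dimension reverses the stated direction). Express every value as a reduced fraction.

Apply edit: d4 := 13/5
  d5 = d4/5 = 13/25
  d6 = 1 + d5/3 = 88/75
  d7 = d2 - 8 = -13/4
  d8 = d6*4 - d7/2 + d4 = 5351/600
  d9 = d5/3 + d2/2 = 1529/600
  d10 = d4 - d5 + d3 = 202/25
  d11 = d4/4 = 13/20
  d12 = d2 - d8/2 = 349/1200
Walk from origin (0, 0):
  seg 1: down by d10 = 202/25 → (0, -202/25)
  seg 2: up by d2 = 19/4 → (0, -333/100)
  seg 3: down by d3 = 6 → (0, -933/100)
  seg 4: up by d10 = 202/25 → (0, -5/4)
  seg 5: down by d7 = -13/4 → (0, 2)
  seg 6: left by d1 = 1/5 → (-1/5, 2)
  seg 7: up by d2 = 19/4 → (-1/5, 27/4)

d5 = 13/25
d6 = 88/75
d7 = -13/4
d8 = 5351/600
d9 = 1529/600
d10 = 202/25
d11 = 13/20
d12 = 349/1200
endpoint = (-1/5, 27/4)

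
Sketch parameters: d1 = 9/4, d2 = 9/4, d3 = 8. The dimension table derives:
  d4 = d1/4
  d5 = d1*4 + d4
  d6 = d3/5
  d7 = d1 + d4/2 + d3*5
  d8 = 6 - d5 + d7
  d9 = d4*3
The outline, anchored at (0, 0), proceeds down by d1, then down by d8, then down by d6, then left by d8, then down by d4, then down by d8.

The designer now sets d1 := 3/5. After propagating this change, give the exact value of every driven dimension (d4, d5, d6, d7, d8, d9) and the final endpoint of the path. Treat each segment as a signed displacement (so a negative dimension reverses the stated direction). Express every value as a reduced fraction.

Apply edit: d1 := 3/5
  d4 = d1/4 = 3/20
  d5 = d1*4 + d4 = 51/20
  d6 = d3/5 = 8/5
  d7 = d1 + d4/2 + d3*5 = 1627/40
  d8 = 6 - d5 + d7 = 353/8
  d9 = d4*3 = 9/20
Walk from origin (0, 0):
  seg 1: down by d1 = 3/5 → (0, -3/5)
  seg 2: down by d8 = 353/8 → (0, -1789/40)
  seg 3: down by d6 = 8/5 → (0, -1853/40)
  seg 4: left by d8 = 353/8 → (-353/8, -1853/40)
  seg 5: down by d4 = 3/20 → (-353/8, -1859/40)
  seg 6: down by d8 = 353/8 → (-353/8, -453/5)

d4 = 3/20
d5 = 51/20
d6 = 8/5
d7 = 1627/40
d8 = 353/8
d9 = 9/20
endpoint = (-353/8, -453/5)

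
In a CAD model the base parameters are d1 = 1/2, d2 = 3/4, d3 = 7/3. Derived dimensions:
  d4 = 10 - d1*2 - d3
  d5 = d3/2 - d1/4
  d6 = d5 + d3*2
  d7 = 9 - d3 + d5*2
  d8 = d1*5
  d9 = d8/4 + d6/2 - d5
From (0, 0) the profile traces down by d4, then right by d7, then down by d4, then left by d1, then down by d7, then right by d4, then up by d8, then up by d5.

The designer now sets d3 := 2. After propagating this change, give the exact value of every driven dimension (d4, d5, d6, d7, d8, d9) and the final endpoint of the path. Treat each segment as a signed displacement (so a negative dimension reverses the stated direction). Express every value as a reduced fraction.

d4 = 7
d5 = 7/8
d6 = 39/8
d7 = 35/4
d8 = 5/2
d9 = 35/16
endpoint = (61/4, -155/8)

Apply edit: d3 := 2
  d4 = 10 - d1*2 - d3 = 7
  d5 = d3/2 - d1/4 = 7/8
  d6 = d5 + d3*2 = 39/8
  d7 = 9 - d3 + d5*2 = 35/4
  d8 = d1*5 = 5/2
  d9 = d8/4 + d6/2 - d5 = 35/16
Walk from origin (0, 0):
  seg 1: down by d4 = 7 → (0, -7)
  seg 2: right by d7 = 35/4 → (35/4, -7)
  seg 3: down by d4 = 7 → (35/4, -14)
  seg 4: left by d1 = 1/2 → (33/4, -14)
  seg 5: down by d7 = 35/4 → (33/4, -91/4)
  seg 6: right by d4 = 7 → (61/4, -91/4)
  seg 7: up by d8 = 5/2 → (61/4, -81/4)
  seg 8: up by d5 = 7/8 → (61/4, -155/8)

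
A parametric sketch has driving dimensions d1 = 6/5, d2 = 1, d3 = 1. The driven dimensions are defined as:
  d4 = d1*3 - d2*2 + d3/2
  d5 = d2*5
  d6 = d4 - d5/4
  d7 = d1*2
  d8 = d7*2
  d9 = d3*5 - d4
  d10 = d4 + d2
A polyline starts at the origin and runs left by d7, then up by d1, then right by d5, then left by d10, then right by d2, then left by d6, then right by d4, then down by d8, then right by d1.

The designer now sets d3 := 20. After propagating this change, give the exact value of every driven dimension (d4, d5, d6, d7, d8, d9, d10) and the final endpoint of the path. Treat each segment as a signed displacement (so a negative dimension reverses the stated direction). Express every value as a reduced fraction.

Apply edit: d3 := 20
  d4 = d1*3 - d2*2 + d3/2 = 58/5
  d5 = d2*5 = 5
  d6 = d4 - d5/4 = 207/20
  d7 = d1*2 = 12/5
  d8 = d7*2 = 24/5
  d9 = d3*5 - d4 = 442/5
  d10 = d4 + d2 = 63/5
Walk from origin (0, 0):
  seg 1: left by d7 = 12/5 → (-12/5, 0)
  seg 2: up by d1 = 6/5 → (-12/5, 6/5)
  seg 3: right by d5 = 5 → (13/5, 6/5)
  seg 4: left by d10 = 63/5 → (-10, 6/5)
  seg 5: right by d2 = 1 → (-9, 6/5)
  seg 6: left by d6 = 207/20 → (-387/20, 6/5)
  seg 7: right by d4 = 58/5 → (-31/4, 6/5)
  seg 8: down by d8 = 24/5 → (-31/4, -18/5)
  seg 9: right by d1 = 6/5 → (-131/20, -18/5)

d4 = 58/5
d5 = 5
d6 = 207/20
d7 = 12/5
d8 = 24/5
d9 = 442/5
d10 = 63/5
endpoint = (-131/20, -18/5)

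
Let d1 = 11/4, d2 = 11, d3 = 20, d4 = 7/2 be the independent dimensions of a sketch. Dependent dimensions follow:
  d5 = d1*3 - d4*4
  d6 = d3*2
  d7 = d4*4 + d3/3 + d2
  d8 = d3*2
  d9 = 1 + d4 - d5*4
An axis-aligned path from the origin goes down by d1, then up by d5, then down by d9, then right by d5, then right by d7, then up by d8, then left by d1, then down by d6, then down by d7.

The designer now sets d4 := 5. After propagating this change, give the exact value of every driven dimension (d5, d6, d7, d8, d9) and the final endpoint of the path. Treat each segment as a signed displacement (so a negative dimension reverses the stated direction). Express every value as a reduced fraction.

d5 = -47/4
d6 = 40
d7 = 113/3
d8 = 40
d9 = 53
endpoint = (139/6, -631/6)

Apply edit: d4 := 5
  d5 = d1*3 - d4*4 = -47/4
  d6 = d3*2 = 40
  d7 = d4*4 + d3/3 + d2 = 113/3
  d8 = d3*2 = 40
  d9 = 1 + d4 - d5*4 = 53
Walk from origin (0, 0):
  seg 1: down by d1 = 11/4 → (0, -11/4)
  seg 2: up by d5 = -47/4 → (0, -29/2)
  seg 3: down by d9 = 53 → (0, -135/2)
  seg 4: right by d5 = -47/4 → (-47/4, -135/2)
  seg 5: right by d7 = 113/3 → (311/12, -135/2)
  seg 6: up by d8 = 40 → (311/12, -55/2)
  seg 7: left by d1 = 11/4 → (139/6, -55/2)
  seg 8: down by d6 = 40 → (139/6, -135/2)
  seg 9: down by d7 = 113/3 → (139/6, -631/6)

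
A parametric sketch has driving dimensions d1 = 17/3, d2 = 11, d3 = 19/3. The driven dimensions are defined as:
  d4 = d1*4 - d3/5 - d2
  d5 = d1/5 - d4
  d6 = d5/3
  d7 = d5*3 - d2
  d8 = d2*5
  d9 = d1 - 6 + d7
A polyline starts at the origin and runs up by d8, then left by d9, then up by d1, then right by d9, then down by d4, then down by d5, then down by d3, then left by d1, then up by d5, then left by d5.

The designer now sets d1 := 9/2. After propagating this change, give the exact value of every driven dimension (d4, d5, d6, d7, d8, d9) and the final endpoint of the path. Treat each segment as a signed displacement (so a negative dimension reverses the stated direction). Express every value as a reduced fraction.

d4 = 86/15
d5 = -29/6
d6 = -29/18
d7 = -51/2
d8 = 55
d9 = -27
endpoint = (1/3, 1423/30)

Apply edit: d1 := 9/2
  d4 = d1*4 - d3/5 - d2 = 86/15
  d5 = d1/5 - d4 = -29/6
  d6 = d5/3 = -29/18
  d7 = d5*3 - d2 = -51/2
  d8 = d2*5 = 55
  d9 = d1 - 6 + d7 = -27
Walk from origin (0, 0):
  seg 1: up by d8 = 55 → (0, 55)
  seg 2: left by d9 = -27 → (27, 55)
  seg 3: up by d1 = 9/2 → (27, 119/2)
  seg 4: right by d9 = -27 → (0, 119/2)
  seg 5: down by d4 = 86/15 → (0, 1613/30)
  seg 6: down by d5 = -29/6 → (0, 293/5)
  seg 7: down by d3 = 19/3 → (0, 784/15)
  seg 8: left by d1 = 9/2 → (-9/2, 784/15)
  seg 9: up by d5 = -29/6 → (-9/2, 1423/30)
  seg 10: left by d5 = -29/6 → (1/3, 1423/30)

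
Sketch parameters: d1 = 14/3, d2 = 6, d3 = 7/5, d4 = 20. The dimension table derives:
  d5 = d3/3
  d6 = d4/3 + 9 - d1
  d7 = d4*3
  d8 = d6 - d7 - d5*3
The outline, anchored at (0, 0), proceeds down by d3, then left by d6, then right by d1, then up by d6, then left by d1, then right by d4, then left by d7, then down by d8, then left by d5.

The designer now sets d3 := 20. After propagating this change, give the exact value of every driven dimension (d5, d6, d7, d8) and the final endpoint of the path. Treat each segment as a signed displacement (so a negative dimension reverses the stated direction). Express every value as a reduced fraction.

d5 = 20/3
d6 = 11
d7 = 60
d8 = -69
endpoint = (-173/3, 60)

Apply edit: d3 := 20
  d5 = d3/3 = 20/3
  d6 = d4/3 + 9 - d1 = 11
  d7 = d4*3 = 60
  d8 = d6 - d7 - d5*3 = -69
Walk from origin (0, 0):
  seg 1: down by d3 = 20 → (0, -20)
  seg 2: left by d6 = 11 → (-11, -20)
  seg 3: right by d1 = 14/3 → (-19/3, -20)
  seg 4: up by d6 = 11 → (-19/3, -9)
  seg 5: left by d1 = 14/3 → (-11, -9)
  seg 6: right by d4 = 20 → (9, -9)
  seg 7: left by d7 = 60 → (-51, -9)
  seg 8: down by d8 = -69 → (-51, 60)
  seg 9: left by d5 = 20/3 → (-173/3, 60)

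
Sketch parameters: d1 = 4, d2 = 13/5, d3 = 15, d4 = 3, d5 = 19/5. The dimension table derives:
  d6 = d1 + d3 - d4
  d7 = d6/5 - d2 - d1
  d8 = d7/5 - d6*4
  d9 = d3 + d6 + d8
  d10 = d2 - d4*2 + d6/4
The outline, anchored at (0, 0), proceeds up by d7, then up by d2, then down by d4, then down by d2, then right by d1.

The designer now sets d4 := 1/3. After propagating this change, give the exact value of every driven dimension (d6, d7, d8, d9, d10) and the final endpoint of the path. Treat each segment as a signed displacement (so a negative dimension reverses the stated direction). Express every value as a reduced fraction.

d6 = 56/3
d7 = -43/15
d8 = -1881/25
d9 = -3118/75
d10 = 33/5
endpoint = (4, -16/5)

Apply edit: d4 := 1/3
  d6 = d1 + d3 - d4 = 56/3
  d7 = d6/5 - d2 - d1 = -43/15
  d8 = d7/5 - d6*4 = -1881/25
  d9 = d3 + d6 + d8 = -3118/75
  d10 = d2 - d4*2 + d6/4 = 33/5
Walk from origin (0, 0):
  seg 1: up by d7 = -43/15 → (0, -43/15)
  seg 2: up by d2 = 13/5 → (0, -4/15)
  seg 3: down by d4 = 1/3 → (0, -3/5)
  seg 4: down by d2 = 13/5 → (0, -16/5)
  seg 5: right by d1 = 4 → (4, -16/5)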